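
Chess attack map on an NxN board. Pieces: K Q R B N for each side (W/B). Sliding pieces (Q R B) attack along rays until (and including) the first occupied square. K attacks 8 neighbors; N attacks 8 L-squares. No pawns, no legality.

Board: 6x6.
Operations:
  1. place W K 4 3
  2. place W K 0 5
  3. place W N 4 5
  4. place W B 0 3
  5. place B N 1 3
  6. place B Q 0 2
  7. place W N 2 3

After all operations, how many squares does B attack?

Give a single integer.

Op 1: place WK@(4,3)
Op 2: place WK@(0,5)
Op 3: place WN@(4,5)
Op 4: place WB@(0,3)
Op 5: place BN@(1,3)
Op 6: place BQ@(0,2)
Op 7: place WN@(2,3)
Per-piece attacks for B:
  BQ@(0,2): attacks (0,3) (0,1) (0,0) (1,2) (2,2) (3,2) (4,2) (5,2) (1,3) (1,1) (2,0) [ray(0,1) blocked at (0,3); ray(1,1) blocked at (1,3)]
  BN@(1,3): attacks (2,5) (3,4) (0,5) (2,1) (3,2) (0,1)
Union (15 distinct): (0,0) (0,1) (0,3) (0,5) (1,1) (1,2) (1,3) (2,0) (2,1) (2,2) (2,5) (3,2) (3,4) (4,2) (5,2)

Answer: 15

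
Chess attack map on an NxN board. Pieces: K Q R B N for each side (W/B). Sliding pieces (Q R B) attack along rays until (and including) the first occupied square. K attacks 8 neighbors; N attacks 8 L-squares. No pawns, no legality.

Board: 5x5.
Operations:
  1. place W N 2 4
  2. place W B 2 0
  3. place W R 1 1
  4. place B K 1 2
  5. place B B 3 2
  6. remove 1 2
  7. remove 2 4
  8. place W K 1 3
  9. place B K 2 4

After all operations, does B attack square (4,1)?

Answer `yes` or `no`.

Op 1: place WN@(2,4)
Op 2: place WB@(2,0)
Op 3: place WR@(1,1)
Op 4: place BK@(1,2)
Op 5: place BB@(3,2)
Op 6: remove (1,2)
Op 7: remove (2,4)
Op 8: place WK@(1,3)
Op 9: place BK@(2,4)
Per-piece attacks for B:
  BK@(2,4): attacks (2,3) (3,4) (1,4) (3,3) (1,3)
  BB@(3,2): attacks (4,3) (4,1) (2,3) (1,4) (2,1) (1,0)
B attacks (4,1): yes

Answer: yes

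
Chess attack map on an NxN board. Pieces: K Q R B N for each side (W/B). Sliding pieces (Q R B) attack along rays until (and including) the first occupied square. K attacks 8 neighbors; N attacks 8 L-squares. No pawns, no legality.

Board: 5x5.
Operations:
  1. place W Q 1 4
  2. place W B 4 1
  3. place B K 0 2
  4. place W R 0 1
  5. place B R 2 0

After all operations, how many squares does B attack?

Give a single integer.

Op 1: place WQ@(1,4)
Op 2: place WB@(4,1)
Op 3: place BK@(0,2)
Op 4: place WR@(0,1)
Op 5: place BR@(2,0)
Per-piece attacks for B:
  BK@(0,2): attacks (0,3) (0,1) (1,2) (1,3) (1,1)
  BR@(2,0): attacks (2,1) (2,2) (2,3) (2,4) (3,0) (4,0) (1,0) (0,0)
Union (13 distinct): (0,0) (0,1) (0,3) (1,0) (1,1) (1,2) (1,3) (2,1) (2,2) (2,3) (2,4) (3,0) (4,0)

Answer: 13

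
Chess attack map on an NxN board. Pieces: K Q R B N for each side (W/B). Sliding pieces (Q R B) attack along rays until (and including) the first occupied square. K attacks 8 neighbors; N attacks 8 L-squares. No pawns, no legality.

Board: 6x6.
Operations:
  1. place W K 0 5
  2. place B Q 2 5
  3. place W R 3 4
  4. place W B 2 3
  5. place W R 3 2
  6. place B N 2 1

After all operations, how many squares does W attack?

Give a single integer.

Op 1: place WK@(0,5)
Op 2: place BQ@(2,5)
Op 3: place WR@(3,4)
Op 4: place WB@(2,3)
Op 5: place WR@(3,2)
Op 6: place BN@(2,1)
Per-piece attacks for W:
  WK@(0,5): attacks (0,4) (1,5) (1,4)
  WB@(2,3): attacks (3,4) (3,2) (1,4) (0,5) (1,2) (0,1) [ray(1,1) blocked at (3,4); ray(1,-1) blocked at (3,2); ray(-1,1) blocked at (0,5)]
  WR@(3,2): attacks (3,3) (3,4) (3,1) (3,0) (4,2) (5,2) (2,2) (1,2) (0,2) [ray(0,1) blocked at (3,4)]
  WR@(3,4): attacks (3,5) (3,3) (3,2) (4,4) (5,4) (2,4) (1,4) (0,4) [ray(0,-1) blocked at (3,2)]
Union (19 distinct): (0,1) (0,2) (0,4) (0,5) (1,2) (1,4) (1,5) (2,2) (2,4) (3,0) (3,1) (3,2) (3,3) (3,4) (3,5) (4,2) (4,4) (5,2) (5,4)

Answer: 19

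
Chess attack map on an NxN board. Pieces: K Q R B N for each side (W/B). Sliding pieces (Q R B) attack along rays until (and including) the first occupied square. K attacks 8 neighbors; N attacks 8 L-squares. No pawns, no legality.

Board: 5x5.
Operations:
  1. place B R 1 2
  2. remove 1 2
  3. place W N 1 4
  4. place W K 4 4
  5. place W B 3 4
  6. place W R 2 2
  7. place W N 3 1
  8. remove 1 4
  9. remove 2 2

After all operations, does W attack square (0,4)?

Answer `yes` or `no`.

Answer: no

Derivation:
Op 1: place BR@(1,2)
Op 2: remove (1,2)
Op 3: place WN@(1,4)
Op 4: place WK@(4,4)
Op 5: place WB@(3,4)
Op 6: place WR@(2,2)
Op 7: place WN@(3,1)
Op 8: remove (1,4)
Op 9: remove (2,2)
Per-piece attacks for W:
  WN@(3,1): attacks (4,3) (2,3) (1,2) (1,0)
  WB@(3,4): attacks (4,3) (2,3) (1,2) (0,1)
  WK@(4,4): attacks (4,3) (3,4) (3,3)
W attacks (0,4): no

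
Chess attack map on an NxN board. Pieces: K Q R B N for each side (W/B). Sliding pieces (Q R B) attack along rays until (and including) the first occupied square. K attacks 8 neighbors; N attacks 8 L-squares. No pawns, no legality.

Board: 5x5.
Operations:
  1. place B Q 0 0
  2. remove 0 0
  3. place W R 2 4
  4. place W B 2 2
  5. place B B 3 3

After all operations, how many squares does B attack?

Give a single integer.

Op 1: place BQ@(0,0)
Op 2: remove (0,0)
Op 3: place WR@(2,4)
Op 4: place WB@(2,2)
Op 5: place BB@(3,3)
Per-piece attacks for B:
  BB@(3,3): attacks (4,4) (4,2) (2,4) (2,2) [ray(-1,1) blocked at (2,4); ray(-1,-1) blocked at (2,2)]
Union (4 distinct): (2,2) (2,4) (4,2) (4,4)

Answer: 4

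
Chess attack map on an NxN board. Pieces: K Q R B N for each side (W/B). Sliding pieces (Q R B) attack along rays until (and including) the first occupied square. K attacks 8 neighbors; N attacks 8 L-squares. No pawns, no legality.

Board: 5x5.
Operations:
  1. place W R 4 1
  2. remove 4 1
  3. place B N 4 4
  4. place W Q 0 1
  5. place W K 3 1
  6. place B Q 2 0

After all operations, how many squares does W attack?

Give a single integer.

Op 1: place WR@(4,1)
Op 2: remove (4,1)
Op 3: place BN@(4,4)
Op 4: place WQ@(0,1)
Op 5: place WK@(3,1)
Op 6: place BQ@(2,0)
Per-piece attacks for W:
  WQ@(0,1): attacks (0,2) (0,3) (0,4) (0,0) (1,1) (2,1) (3,1) (1,2) (2,3) (3,4) (1,0) [ray(1,0) blocked at (3,1)]
  WK@(3,1): attacks (3,2) (3,0) (4,1) (2,1) (4,2) (4,0) (2,2) (2,0)
Union (18 distinct): (0,0) (0,2) (0,3) (0,4) (1,0) (1,1) (1,2) (2,0) (2,1) (2,2) (2,3) (3,0) (3,1) (3,2) (3,4) (4,0) (4,1) (4,2)

Answer: 18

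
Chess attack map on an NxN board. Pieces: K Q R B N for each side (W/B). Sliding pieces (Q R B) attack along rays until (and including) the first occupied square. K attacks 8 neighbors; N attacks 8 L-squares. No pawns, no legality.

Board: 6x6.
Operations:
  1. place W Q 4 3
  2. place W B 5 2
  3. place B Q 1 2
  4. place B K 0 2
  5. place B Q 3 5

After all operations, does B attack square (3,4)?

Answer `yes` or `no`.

Op 1: place WQ@(4,3)
Op 2: place WB@(5,2)
Op 3: place BQ@(1,2)
Op 4: place BK@(0,2)
Op 5: place BQ@(3,5)
Per-piece attacks for B:
  BK@(0,2): attacks (0,3) (0,1) (1,2) (1,3) (1,1)
  BQ@(1,2): attacks (1,3) (1,4) (1,5) (1,1) (1,0) (2,2) (3,2) (4,2) (5,2) (0,2) (2,3) (3,4) (4,5) (2,1) (3,0) (0,3) (0,1) [ray(1,0) blocked at (5,2); ray(-1,0) blocked at (0,2)]
  BQ@(3,5): attacks (3,4) (3,3) (3,2) (3,1) (3,0) (4,5) (5,5) (2,5) (1,5) (0,5) (4,4) (5,3) (2,4) (1,3) (0,2) [ray(-1,-1) blocked at (0,2)]
B attacks (3,4): yes

Answer: yes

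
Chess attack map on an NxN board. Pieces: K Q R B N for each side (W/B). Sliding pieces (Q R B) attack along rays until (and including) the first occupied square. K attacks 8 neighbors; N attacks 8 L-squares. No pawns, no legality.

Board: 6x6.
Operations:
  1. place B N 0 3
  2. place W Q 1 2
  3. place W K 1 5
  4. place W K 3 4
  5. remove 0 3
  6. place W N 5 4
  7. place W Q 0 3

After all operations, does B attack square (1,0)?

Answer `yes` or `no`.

Op 1: place BN@(0,3)
Op 2: place WQ@(1,2)
Op 3: place WK@(1,5)
Op 4: place WK@(3,4)
Op 5: remove (0,3)
Op 6: place WN@(5,4)
Op 7: place WQ@(0,3)
Per-piece attacks for B:
B attacks (1,0): no

Answer: no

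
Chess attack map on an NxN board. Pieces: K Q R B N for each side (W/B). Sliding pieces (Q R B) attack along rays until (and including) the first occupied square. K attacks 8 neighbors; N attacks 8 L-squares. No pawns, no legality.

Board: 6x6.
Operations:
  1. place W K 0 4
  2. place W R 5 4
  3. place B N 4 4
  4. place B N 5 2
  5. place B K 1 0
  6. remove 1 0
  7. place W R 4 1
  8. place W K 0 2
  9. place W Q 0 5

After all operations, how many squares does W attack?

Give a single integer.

Op 1: place WK@(0,4)
Op 2: place WR@(5,4)
Op 3: place BN@(4,4)
Op 4: place BN@(5,2)
Op 5: place BK@(1,0)
Op 6: remove (1,0)
Op 7: place WR@(4,1)
Op 8: place WK@(0,2)
Op 9: place WQ@(0,5)
Per-piece attacks for W:
  WK@(0,2): attacks (0,3) (0,1) (1,2) (1,3) (1,1)
  WK@(0,4): attacks (0,5) (0,3) (1,4) (1,5) (1,3)
  WQ@(0,5): attacks (0,4) (1,5) (2,5) (3,5) (4,5) (5,5) (1,4) (2,3) (3,2) (4,1) [ray(0,-1) blocked at (0,4); ray(1,-1) blocked at (4,1)]
  WR@(4,1): attacks (4,2) (4,3) (4,4) (4,0) (5,1) (3,1) (2,1) (1,1) (0,1) [ray(0,1) blocked at (4,4)]
  WR@(5,4): attacks (5,5) (5,3) (5,2) (4,4) [ray(0,-1) blocked at (5,2); ray(-1,0) blocked at (4,4)]
Union (25 distinct): (0,1) (0,3) (0,4) (0,5) (1,1) (1,2) (1,3) (1,4) (1,5) (2,1) (2,3) (2,5) (3,1) (3,2) (3,5) (4,0) (4,1) (4,2) (4,3) (4,4) (4,5) (5,1) (5,2) (5,3) (5,5)

Answer: 25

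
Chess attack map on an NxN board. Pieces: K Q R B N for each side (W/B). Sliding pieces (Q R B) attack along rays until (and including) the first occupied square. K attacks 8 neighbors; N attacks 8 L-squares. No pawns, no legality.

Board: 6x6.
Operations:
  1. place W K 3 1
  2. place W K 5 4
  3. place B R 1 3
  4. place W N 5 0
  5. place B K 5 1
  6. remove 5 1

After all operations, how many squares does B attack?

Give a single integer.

Op 1: place WK@(3,1)
Op 2: place WK@(5,4)
Op 3: place BR@(1,3)
Op 4: place WN@(5,0)
Op 5: place BK@(5,1)
Op 6: remove (5,1)
Per-piece attacks for B:
  BR@(1,3): attacks (1,4) (1,5) (1,2) (1,1) (1,0) (2,3) (3,3) (4,3) (5,3) (0,3)
Union (10 distinct): (0,3) (1,0) (1,1) (1,2) (1,4) (1,5) (2,3) (3,3) (4,3) (5,3)

Answer: 10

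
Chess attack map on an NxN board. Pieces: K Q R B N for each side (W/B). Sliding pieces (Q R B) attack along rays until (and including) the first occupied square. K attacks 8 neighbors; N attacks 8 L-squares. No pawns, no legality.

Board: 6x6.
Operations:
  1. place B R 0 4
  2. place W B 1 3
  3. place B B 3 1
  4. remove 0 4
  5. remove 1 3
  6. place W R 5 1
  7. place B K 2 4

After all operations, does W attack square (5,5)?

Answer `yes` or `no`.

Op 1: place BR@(0,4)
Op 2: place WB@(1,3)
Op 3: place BB@(3,1)
Op 4: remove (0,4)
Op 5: remove (1,3)
Op 6: place WR@(5,1)
Op 7: place BK@(2,4)
Per-piece attacks for W:
  WR@(5,1): attacks (5,2) (5,3) (5,4) (5,5) (5,0) (4,1) (3,1) [ray(-1,0) blocked at (3,1)]
W attacks (5,5): yes

Answer: yes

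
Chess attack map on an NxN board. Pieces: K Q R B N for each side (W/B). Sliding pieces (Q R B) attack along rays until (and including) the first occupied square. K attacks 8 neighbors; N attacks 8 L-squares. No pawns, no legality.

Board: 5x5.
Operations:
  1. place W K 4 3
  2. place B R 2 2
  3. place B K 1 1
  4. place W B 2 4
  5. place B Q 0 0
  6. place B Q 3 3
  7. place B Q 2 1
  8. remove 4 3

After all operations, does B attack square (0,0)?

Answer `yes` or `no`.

Answer: yes

Derivation:
Op 1: place WK@(4,3)
Op 2: place BR@(2,2)
Op 3: place BK@(1,1)
Op 4: place WB@(2,4)
Op 5: place BQ@(0,0)
Op 6: place BQ@(3,3)
Op 7: place BQ@(2,1)
Op 8: remove (4,3)
Per-piece attacks for B:
  BQ@(0,0): attacks (0,1) (0,2) (0,3) (0,4) (1,0) (2,0) (3,0) (4,0) (1,1) [ray(1,1) blocked at (1,1)]
  BK@(1,1): attacks (1,2) (1,0) (2,1) (0,1) (2,2) (2,0) (0,2) (0,0)
  BQ@(2,1): attacks (2,2) (2,0) (3,1) (4,1) (1,1) (3,2) (4,3) (3,0) (1,2) (0,3) (1,0) [ray(0,1) blocked at (2,2); ray(-1,0) blocked at (1,1)]
  BR@(2,2): attacks (2,3) (2,4) (2,1) (3,2) (4,2) (1,2) (0,2) [ray(0,1) blocked at (2,4); ray(0,-1) blocked at (2,1)]
  BQ@(3,3): attacks (3,4) (3,2) (3,1) (3,0) (4,3) (2,3) (1,3) (0,3) (4,4) (4,2) (2,4) (2,2) [ray(-1,1) blocked at (2,4); ray(-1,-1) blocked at (2,2)]
B attacks (0,0): yes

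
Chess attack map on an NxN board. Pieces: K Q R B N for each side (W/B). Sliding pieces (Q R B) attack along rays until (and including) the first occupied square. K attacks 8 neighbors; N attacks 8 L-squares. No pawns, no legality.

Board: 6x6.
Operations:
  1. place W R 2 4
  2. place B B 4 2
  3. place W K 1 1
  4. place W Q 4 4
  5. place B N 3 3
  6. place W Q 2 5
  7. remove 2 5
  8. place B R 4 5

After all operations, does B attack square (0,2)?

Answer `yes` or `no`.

Answer: no

Derivation:
Op 1: place WR@(2,4)
Op 2: place BB@(4,2)
Op 3: place WK@(1,1)
Op 4: place WQ@(4,4)
Op 5: place BN@(3,3)
Op 6: place WQ@(2,5)
Op 7: remove (2,5)
Op 8: place BR@(4,5)
Per-piece attacks for B:
  BN@(3,3): attacks (4,5) (5,4) (2,5) (1,4) (4,1) (5,2) (2,1) (1,2)
  BB@(4,2): attacks (5,3) (5,1) (3,3) (3,1) (2,0) [ray(-1,1) blocked at (3,3)]
  BR@(4,5): attacks (4,4) (5,5) (3,5) (2,5) (1,5) (0,5) [ray(0,-1) blocked at (4,4)]
B attacks (0,2): no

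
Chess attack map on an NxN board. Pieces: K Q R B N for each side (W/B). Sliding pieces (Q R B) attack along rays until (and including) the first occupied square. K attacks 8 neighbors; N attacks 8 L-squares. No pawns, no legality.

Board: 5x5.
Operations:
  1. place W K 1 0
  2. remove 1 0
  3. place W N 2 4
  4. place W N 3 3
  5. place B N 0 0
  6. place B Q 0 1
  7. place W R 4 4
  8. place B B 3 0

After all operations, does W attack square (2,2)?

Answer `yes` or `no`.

Op 1: place WK@(1,0)
Op 2: remove (1,0)
Op 3: place WN@(2,4)
Op 4: place WN@(3,3)
Op 5: place BN@(0,0)
Op 6: place BQ@(0,1)
Op 7: place WR@(4,4)
Op 8: place BB@(3,0)
Per-piece attacks for W:
  WN@(2,4): attacks (3,2) (4,3) (1,2) (0,3)
  WN@(3,3): attacks (1,4) (4,1) (2,1) (1,2)
  WR@(4,4): attacks (4,3) (4,2) (4,1) (4,0) (3,4) (2,4) [ray(-1,0) blocked at (2,4)]
W attacks (2,2): no

Answer: no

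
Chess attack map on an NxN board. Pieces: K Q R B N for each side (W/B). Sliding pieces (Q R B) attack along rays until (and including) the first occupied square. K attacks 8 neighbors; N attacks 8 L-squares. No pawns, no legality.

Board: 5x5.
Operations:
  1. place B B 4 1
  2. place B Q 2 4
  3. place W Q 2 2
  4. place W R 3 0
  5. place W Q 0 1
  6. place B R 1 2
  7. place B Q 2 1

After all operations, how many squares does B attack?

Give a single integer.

Op 1: place BB@(4,1)
Op 2: place BQ@(2,4)
Op 3: place WQ@(2,2)
Op 4: place WR@(3,0)
Op 5: place WQ@(0,1)
Op 6: place BR@(1,2)
Op 7: place BQ@(2,1)
Per-piece attacks for B:
  BR@(1,2): attacks (1,3) (1,4) (1,1) (1,0) (2,2) (0,2) [ray(1,0) blocked at (2,2)]
  BQ@(2,1): attacks (2,2) (2,0) (3,1) (4,1) (1,1) (0,1) (3,2) (4,3) (3,0) (1,2) (1,0) [ray(0,1) blocked at (2,2); ray(1,0) blocked at (4,1); ray(-1,0) blocked at (0,1); ray(1,-1) blocked at (3,0); ray(-1,1) blocked at (1,2)]
  BQ@(2,4): attacks (2,3) (2,2) (3,4) (4,4) (1,4) (0,4) (3,3) (4,2) (1,3) (0,2) [ray(0,-1) blocked at (2,2)]
  BB@(4,1): attacks (3,2) (2,3) (1,4) (3,0) [ray(-1,-1) blocked at (3,0)]
Union (20 distinct): (0,1) (0,2) (0,4) (1,0) (1,1) (1,2) (1,3) (1,4) (2,0) (2,2) (2,3) (3,0) (3,1) (3,2) (3,3) (3,4) (4,1) (4,2) (4,3) (4,4)

Answer: 20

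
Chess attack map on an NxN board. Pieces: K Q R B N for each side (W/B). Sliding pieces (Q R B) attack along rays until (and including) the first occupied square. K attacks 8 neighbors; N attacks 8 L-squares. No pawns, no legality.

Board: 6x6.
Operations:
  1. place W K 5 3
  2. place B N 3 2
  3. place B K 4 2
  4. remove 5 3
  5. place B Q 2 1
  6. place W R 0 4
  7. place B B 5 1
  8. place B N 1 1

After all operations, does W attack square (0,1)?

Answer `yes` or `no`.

Answer: yes

Derivation:
Op 1: place WK@(5,3)
Op 2: place BN@(3,2)
Op 3: place BK@(4,2)
Op 4: remove (5,3)
Op 5: place BQ@(2,1)
Op 6: place WR@(0,4)
Op 7: place BB@(5,1)
Op 8: place BN@(1,1)
Per-piece attacks for W:
  WR@(0,4): attacks (0,5) (0,3) (0,2) (0,1) (0,0) (1,4) (2,4) (3,4) (4,4) (5,4)
W attacks (0,1): yes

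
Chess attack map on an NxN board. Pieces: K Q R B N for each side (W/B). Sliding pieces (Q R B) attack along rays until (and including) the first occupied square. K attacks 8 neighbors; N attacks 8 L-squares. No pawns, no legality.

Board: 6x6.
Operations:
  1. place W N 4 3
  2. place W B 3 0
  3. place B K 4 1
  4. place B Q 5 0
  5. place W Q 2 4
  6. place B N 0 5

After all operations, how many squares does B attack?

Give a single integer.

Answer: 14

Derivation:
Op 1: place WN@(4,3)
Op 2: place WB@(3,0)
Op 3: place BK@(4,1)
Op 4: place BQ@(5,0)
Op 5: place WQ@(2,4)
Op 6: place BN@(0,5)
Per-piece attacks for B:
  BN@(0,5): attacks (1,3) (2,4)
  BK@(4,1): attacks (4,2) (4,0) (5,1) (3,1) (5,2) (5,0) (3,2) (3,0)
  BQ@(5,0): attacks (5,1) (5,2) (5,3) (5,4) (5,5) (4,0) (3,0) (4,1) [ray(-1,0) blocked at (3,0); ray(-1,1) blocked at (4,1)]
Union (14 distinct): (1,3) (2,4) (3,0) (3,1) (3,2) (4,0) (4,1) (4,2) (5,0) (5,1) (5,2) (5,3) (5,4) (5,5)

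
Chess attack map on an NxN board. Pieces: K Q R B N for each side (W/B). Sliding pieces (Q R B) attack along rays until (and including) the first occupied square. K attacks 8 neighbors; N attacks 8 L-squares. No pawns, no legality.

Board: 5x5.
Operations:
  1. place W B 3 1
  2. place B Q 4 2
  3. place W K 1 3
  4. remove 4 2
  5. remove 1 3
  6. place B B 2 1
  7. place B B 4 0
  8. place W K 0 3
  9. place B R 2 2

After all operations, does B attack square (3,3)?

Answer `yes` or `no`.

Answer: no

Derivation:
Op 1: place WB@(3,1)
Op 2: place BQ@(4,2)
Op 3: place WK@(1,3)
Op 4: remove (4,2)
Op 5: remove (1,3)
Op 6: place BB@(2,1)
Op 7: place BB@(4,0)
Op 8: place WK@(0,3)
Op 9: place BR@(2,2)
Per-piece attacks for B:
  BB@(2,1): attacks (3,2) (4,3) (3,0) (1,2) (0,3) (1,0) [ray(-1,1) blocked at (0,3)]
  BR@(2,2): attacks (2,3) (2,4) (2,1) (3,2) (4,2) (1,2) (0,2) [ray(0,-1) blocked at (2,1)]
  BB@(4,0): attacks (3,1) [ray(-1,1) blocked at (3,1)]
B attacks (3,3): no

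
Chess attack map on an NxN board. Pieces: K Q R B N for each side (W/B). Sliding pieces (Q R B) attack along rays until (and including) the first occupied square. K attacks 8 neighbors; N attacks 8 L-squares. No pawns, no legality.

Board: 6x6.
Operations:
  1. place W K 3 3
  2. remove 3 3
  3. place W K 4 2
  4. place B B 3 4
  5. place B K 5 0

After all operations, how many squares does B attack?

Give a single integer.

Op 1: place WK@(3,3)
Op 2: remove (3,3)
Op 3: place WK@(4,2)
Op 4: place BB@(3,4)
Op 5: place BK@(5,0)
Per-piece attacks for B:
  BB@(3,4): attacks (4,5) (4,3) (5,2) (2,5) (2,3) (1,2) (0,1)
  BK@(5,0): attacks (5,1) (4,0) (4,1)
Union (10 distinct): (0,1) (1,2) (2,3) (2,5) (4,0) (4,1) (4,3) (4,5) (5,1) (5,2)

Answer: 10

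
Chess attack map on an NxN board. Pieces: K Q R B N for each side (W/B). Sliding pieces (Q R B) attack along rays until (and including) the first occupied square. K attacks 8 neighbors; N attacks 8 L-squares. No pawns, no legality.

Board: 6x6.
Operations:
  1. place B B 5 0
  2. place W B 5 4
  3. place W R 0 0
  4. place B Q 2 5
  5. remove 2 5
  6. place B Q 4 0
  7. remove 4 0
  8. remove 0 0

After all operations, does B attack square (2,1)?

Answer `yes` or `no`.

Op 1: place BB@(5,0)
Op 2: place WB@(5,4)
Op 3: place WR@(0,0)
Op 4: place BQ@(2,5)
Op 5: remove (2,5)
Op 6: place BQ@(4,0)
Op 7: remove (4,0)
Op 8: remove (0,0)
Per-piece attacks for B:
  BB@(5,0): attacks (4,1) (3,2) (2,3) (1,4) (0,5)
B attacks (2,1): no

Answer: no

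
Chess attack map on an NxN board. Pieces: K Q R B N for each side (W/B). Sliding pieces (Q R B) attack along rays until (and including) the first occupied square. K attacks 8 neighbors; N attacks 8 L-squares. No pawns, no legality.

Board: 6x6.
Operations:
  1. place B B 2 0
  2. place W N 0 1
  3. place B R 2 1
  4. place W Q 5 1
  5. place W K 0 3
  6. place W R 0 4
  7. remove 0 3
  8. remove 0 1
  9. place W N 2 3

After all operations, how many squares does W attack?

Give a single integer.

Op 1: place BB@(2,0)
Op 2: place WN@(0,1)
Op 3: place BR@(2,1)
Op 4: place WQ@(5,1)
Op 5: place WK@(0,3)
Op 6: place WR@(0,4)
Op 7: remove (0,3)
Op 8: remove (0,1)
Op 9: place WN@(2,3)
Per-piece attacks for W:
  WR@(0,4): attacks (0,5) (0,3) (0,2) (0,1) (0,0) (1,4) (2,4) (3,4) (4,4) (5,4)
  WN@(2,3): attacks (3,5) (4,4) (1,5) (0,4) (3,1) (4,2) (1,1) (0,2)
  WQ@(5,1): attacks (5,2) (5,3) (5,4) (5,5) (5,0) (4,1) (3,1) (2,1) (4,2) (3,3) (2,4) (1,5) (4,0) [ray(-1,0) blocked at (2,1)]
Union (24 distinct): (0,0) (0,1) (0,2) (0,3) (0,4) (0,5) (1,1) (1,4) (1,5) (2,1) (2,4) (3,1) (3,3) (3,4) (3,5) (4,0) (4,1) (4,2) (4,4) (5,0) (5,2) (5,3) (5,4) (5,5)

Answer: 24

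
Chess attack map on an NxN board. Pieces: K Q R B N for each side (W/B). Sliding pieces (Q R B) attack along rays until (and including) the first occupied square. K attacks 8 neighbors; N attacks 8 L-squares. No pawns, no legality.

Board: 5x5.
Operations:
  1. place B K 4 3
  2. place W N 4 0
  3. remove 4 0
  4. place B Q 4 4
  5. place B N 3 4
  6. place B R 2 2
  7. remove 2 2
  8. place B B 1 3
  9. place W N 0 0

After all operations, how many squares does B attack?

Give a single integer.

Answer: 15

Derivation:
Op 1: place BK@(4,3)
Op 2: place WN@(4,0)
Op 3: remove (4,0)
Op 4: place BQ@(4,4)
Op 5: place BN@(3,4)
Op 6: place BR@(2,2)
Op 7: remove (2,2)
Op 8: place BB@(1,3)
Op 9: place WN@(0,0)
Per-piece attacks for B:
  BB@(1,3): attacks (2,4) (2,2) (3,1) (4,0) (0,4) (0,2)
  BN@(3,4): attacks (4,2) (2,2) (1,3)
  BK@(4,3): attacks (4,4) (4,2) (3,3) (3,4) (3,2)
  BQ@(4,4): attacks (4,3) (3,4) (3,3) (2,2) (1,1) (0,0) [ray(0,-1) blocked at (4,3); ray(-1,0) blocked at (3,4); ray(-1,-1) blocked at (0,0)]
Union (15 distinct): (0,0) (0,2) (0,4) (1,1) (1,3) (2,2) (2,4) (3,1) (3,2) (3,3) (3,4) (4,0) (4,2) (4,3) (4,4)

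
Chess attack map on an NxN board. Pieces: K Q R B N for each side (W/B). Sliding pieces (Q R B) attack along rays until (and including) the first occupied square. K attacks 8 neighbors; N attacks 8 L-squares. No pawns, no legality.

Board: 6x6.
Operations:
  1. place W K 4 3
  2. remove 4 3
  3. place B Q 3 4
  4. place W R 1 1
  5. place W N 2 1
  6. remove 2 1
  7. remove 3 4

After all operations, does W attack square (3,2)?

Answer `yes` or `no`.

Op 1: place WK@(4,3)
Op 2: remove (4,3)
Op 3: place BQ@(3,4)
Op 4: place WR@(1,1)
Op 5: place WN@(2,1)
Op 6: remove (2,1)
Op 7: remove (3,4)
Per-piece attacks for W:
  WR@(1,1): attacks (1,2) (1,3) (1,4) (1,5) (1,0) (2,1) (3,1) (4,1) (5,1) (0,1)
W attacks (3,2): no

Answer: no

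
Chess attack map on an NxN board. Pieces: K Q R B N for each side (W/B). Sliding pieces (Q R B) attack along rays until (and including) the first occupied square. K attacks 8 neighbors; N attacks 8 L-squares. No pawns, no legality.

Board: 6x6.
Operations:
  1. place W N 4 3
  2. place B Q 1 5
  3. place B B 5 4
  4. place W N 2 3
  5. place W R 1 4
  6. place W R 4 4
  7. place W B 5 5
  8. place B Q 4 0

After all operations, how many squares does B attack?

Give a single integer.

Op 1: place WN@(4,3)
Op 2: place BQ@(1,5)
Op 3: place BB@(5,4)
Op 4: place WN@(2,3)
Op 5: place WR@(1,4)
Op 6: place WR@(4,4)
Op 7: place WB@(5,5)
Op 8: place BQ@(4,0)
Per-piece attacks for B:
  BQ@(1,5): attacks (1,4) (2,5) (3,5) (4,5) (5,5) (0,5) (2,4) (3,3) (4,2) (5,1) (0,4) [ray(0,-1) blocked at (1,4); ray(1,0) blocked at (5,5)]
  BQ@(4,0): attacks (4,1) (4,2) (4,3) (5,0) (3,0) (2,0) (1,0) (0,0) (5,1) (3,1) (2,2) (1,3) (0,4) [ray(0,1) blocked at (4,3)]
  BB@(5,4): attacks (4,5) (4,3) [ray(-1,-1) blocked at (4,3)]
Union (21 distinct): (0,0) (0,4) (0,5) (1,0) (1,3) (1,4) (2,0) (2,2) (2,4) (2,5) (3,0) (3,1) (3,3) (3,5) (4,1) (4,2) (4,3) (4,5) (5,0) (5,1) (5,5)

Answer: 21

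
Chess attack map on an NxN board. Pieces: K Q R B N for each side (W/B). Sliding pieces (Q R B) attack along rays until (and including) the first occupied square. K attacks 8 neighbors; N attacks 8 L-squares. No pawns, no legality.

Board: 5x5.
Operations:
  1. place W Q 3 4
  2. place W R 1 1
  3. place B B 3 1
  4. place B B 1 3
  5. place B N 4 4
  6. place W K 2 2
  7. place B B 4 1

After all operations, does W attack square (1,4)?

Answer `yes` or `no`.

Answer: yes

Derivation:
Op 1: place WQ@(3,4)
Op 2: place WR@(1,1)
Op 3: place BB@(3,1)
Op 4: place BB@(1,3)
Op 5: place BN@(4,4)
Op 6: place WK@(2,2)
Op 7: place BB@(4,1)
Per-piece attacks for W:
  WR@(1,1): attacks (1,2) (1,3) (1,0) (2,1) (3,1) (0,1) [ray(0,1) blocked at (1,3); ray(1,0) blocked at (3,1)]
  WK@(2,2): attacks (2,3) (2,1) (3,2) (1,2) (3,3) (3,1) (1,3) (1,1)
  WQ@(3,4): attacks (3,3) (3,2) (3,1) (4,4) (2,4) (1,4) (0,4) (4,3) (2,3) (1,2) (0,1) [ray(0,-1) blocked at (3,1); ray(1,0) blocked at (4,4)]
W attacks (1,4): yes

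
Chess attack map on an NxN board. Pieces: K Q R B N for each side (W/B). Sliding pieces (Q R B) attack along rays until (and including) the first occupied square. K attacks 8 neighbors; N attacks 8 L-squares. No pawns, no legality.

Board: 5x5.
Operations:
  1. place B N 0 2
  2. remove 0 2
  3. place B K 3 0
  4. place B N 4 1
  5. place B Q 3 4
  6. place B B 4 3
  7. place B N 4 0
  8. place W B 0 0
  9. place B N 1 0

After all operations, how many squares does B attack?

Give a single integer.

Answer: 20

Derivation:
Op 1: place BN@(0,2)
Op 2: remove (0,2)
Op 3: place BK@(3,0)
Op 4: place BN@(4,1)
Op 5: place BQ@(3,4)
Op 6: place BB@(4,3)
Op 7: place BN@(4,0)
Op 8: place WB@(0,0)
Op 9: place BN@(1,0)
Per-piece attacks for B:
  BN@(1,0): attacks (2,2) (3,1) (0,2)
  BK@(3,0): attacks (3,1) (4,0) (2,0) (4,1) (2,1)
  BQ@(3,4): attacks (3,3) (3,2) (3,1) (3,0) (4,4) (2,4) (1,4) (0,4) (4,3) (2,3) (1,2) (0,1) [ray(0,-1) blocked at (3,0); ray(1,-1) blocked at (4,3)]
  BN@(4,0): attacks (3,2) (2,1)
  BN@(4,1): attacks (3,3) (2,2) (2,0)
  BB@(4,3): attacks (3,4) (3,2) (2,1) (1,0) [ray(-1,1) blocked at (3,4); ray(-1,-1) blocked at (1,0)]
Union (20 distinct): (0,1) (0,2) (0,4) (1,0) (1,2) (1,4) (2,0) (2,1) (2,2) (2,3) (2,4) (3,0) (3,1) (3,2) (3,3) (3,4) (4,0) (4,1) (4,3) (4,4)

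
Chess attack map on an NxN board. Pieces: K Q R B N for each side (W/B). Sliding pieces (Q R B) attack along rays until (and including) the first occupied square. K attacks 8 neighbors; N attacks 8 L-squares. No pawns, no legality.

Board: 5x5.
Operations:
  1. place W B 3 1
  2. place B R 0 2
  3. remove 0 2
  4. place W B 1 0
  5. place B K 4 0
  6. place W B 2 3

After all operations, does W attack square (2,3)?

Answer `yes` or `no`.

Answer: no

Derivation:
Op 1: place WB@(3,1)
Op 2: place BR@(0,2)
Op 3: remove (0,2)
Op 4: place WB@(1,0)
Op 5: place BK@(4,0)
Op 6: place WB@(2,3)
Per-piece attacks for W:
  WB@(1,0): attacks (2,1) (3,2) (4,3) (0,1)
  WB@(2,3): attacks (3,4) (3,2) (4,1) (1,4) (1,2) (0,1)
  WB@(3,1): attacks (4,2) (4,0) (2,2) (1,3) (0,4) (2,0) [ray(1,-1) blocked at (4,0)]
W attacks (2,3): no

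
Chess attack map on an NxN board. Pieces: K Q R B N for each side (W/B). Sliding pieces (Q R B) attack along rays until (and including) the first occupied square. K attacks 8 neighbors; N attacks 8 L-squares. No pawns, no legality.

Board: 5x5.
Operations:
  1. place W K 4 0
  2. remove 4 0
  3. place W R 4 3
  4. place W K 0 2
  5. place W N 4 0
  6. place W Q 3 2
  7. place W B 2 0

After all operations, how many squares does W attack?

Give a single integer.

Op 1: place WK@(4,0)
Op 2: remove (4,0)
Op 3: place WR@(4,3)
Op 4: place WK@(0,2)
Op 5: place WN@(4,0)
Op 6: place WQ@(3,2)
Op 7: place WB@(2,0)
Per-piece attacks for W:
  WK@(0,2): attacks (0,3) (0,1) (1,2) (1,3) (1,1)
  WB@(2,0): attacks (3,1) (4,2) (1,1) (0,2) [ray(-1,1) blocked at (0,2)]
  WQ@(3,2): attacks (3,3) (3,4) (3,1) (3,0) (4,2) (2,2) (1,2) (0,2) (4,3) (4,1) (2,3) (1,4) (2,1) (1,0) [ray(-1,0) blocked at (0,2); ray(1,1) blocked at (4,3)]
  WN@(4,0): attacks (3,2) (2,1)
  WR@(4,3): attacks (4,4) (4,2) (4,1) (4,0) (3,3) (2,3) (1,3) (0,3) [ray(0,-1) blocked at (4,0)]
Union (21 distinct): (0,1) (0,2) (0,3) (1,0) (1,1) (1,2) (1,3) (1,4) (2,1) (2,2) (2,3) (3,0) (3,1) (3,2) (3,3) (3,4) (4,0) (4,1) (4,2) (4,3) (4,4)

Answer: 21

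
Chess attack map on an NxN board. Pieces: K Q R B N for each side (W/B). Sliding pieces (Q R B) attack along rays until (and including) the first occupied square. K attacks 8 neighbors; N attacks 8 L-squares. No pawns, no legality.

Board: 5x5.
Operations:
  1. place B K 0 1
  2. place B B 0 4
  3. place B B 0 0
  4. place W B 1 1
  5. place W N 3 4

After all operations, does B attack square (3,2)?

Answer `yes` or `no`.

Op 1: place BK@(0,1)
Op 2: place BB@(0,4)
Op 3: place BB@(0,0)
Op 4: place WB@(1,1)
Op 5: place WN@(3,4)
Per-piece attacks for B:
  BB@(0,0): attacks (1,1) [ray(1,1) blocked at (1,1)]
  BK@(0,1): attacks (0,2) (0,0) (1,1) (1,2) (1,0)
  BB@(0,4): attacks (1,3) (2,2) (3,1) (4,0)
B attacks (3,2): no

Answer: no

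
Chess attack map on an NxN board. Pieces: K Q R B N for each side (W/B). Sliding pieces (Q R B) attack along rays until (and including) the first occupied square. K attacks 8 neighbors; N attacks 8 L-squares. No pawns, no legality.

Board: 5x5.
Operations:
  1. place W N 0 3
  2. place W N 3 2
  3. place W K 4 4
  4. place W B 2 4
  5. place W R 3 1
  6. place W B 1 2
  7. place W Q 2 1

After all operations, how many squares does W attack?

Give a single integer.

Answer: 22

Derivation:
Op 1: place WN@(0,3)
Op 2: place WN@(3,2)
Op 3: place WK@(4,4)
Op 4: place WB@(2,4)
Op 5: place WR@(3,1)
Op 6: place WB@(1,2)
Op 7: place WQ@(2,1)
Per-piece attacks for W:
  WN@(0,3): attacks (2,4) (1,1) (2,2)
  WB@(1,2): attacks (2,3) (3,4) (2,1) (0,3) (0,1) [ray(1,-1) blocked at (2,1); ray(-1,1) blocked at (0,3)]
  WQ@(2,1): attacks (2,2) (2,3) (2,4) (2,0) (3,1) (1,1) (0,1) (3,2) (3,0) (1,2) (1,0) [ray(0,1) blocked at (2,4); ray(1,0) blocked at (3,1); ray(1,1) blocked at (3,2); ray(-1,1) blocked at (1,2)]
  WB@(2,4): attacks (3,3) (4,2) (1,3) (0,2)
  WR@(3,1): attacks (3,2) (3,0) (4,1) (2,1) [ray(0,1) blocked at (3,2); ray(-1,0) blocked at (2,1)]
  WN@(3,2): attacks (4,4) (2,4) (1,3) (4,0) (2,0) (1,1)
  WK@(4,4): attacks (4,3) (3,4) (3,3)
Union (22 distinct): (0,1) (0,2) (0,3) (1,0) (1,1) (1,2) (1,3) (2,0) (2,1) (2,2) (2,3) (2,4) (3,0) (3,1) (3,2) (3,3) (3,4) (4,0) (4,1) (4,2) (4,3) (4,4)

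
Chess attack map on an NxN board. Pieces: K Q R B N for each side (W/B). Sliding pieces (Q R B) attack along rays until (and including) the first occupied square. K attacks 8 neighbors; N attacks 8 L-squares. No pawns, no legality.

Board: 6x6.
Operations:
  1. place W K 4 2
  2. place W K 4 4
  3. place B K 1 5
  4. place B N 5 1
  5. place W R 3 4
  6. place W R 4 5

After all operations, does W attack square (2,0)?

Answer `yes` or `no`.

Op 1: place WK@(4,2)
Op 2: place WK@(4,4)
Op 3: place BK@(1,5)
Op 4: place BN@(5,1)
Op 5: place WR@(3,4)
Op 6: place WR@(4,5)
Per-piece attacks for W:
  WR@(3,4): attacks (3,5) (3,3) (3,2) (3,1) (3,0) (4,4) (2,4) (1,4) (0,4) [ray(1,0) blocked at (4,4)]
  WK@(4,2): attacks (4,3) (4,1) (5,2) (3,2) (5,3) (5,1) (3,3) (3,1)
  WK@(4,4): attacks (4,5) (4,3) (5,4) (3,4) (5,5) (5,3) (3,5) (3,3)
  WR@(4,5): attacks (4,4) (5,5) (3,5) (2,5) (1,5) [ray(0,-1) blocked at (4,4); ray(-1,0) blocked at (1,5)]
W attacks (2,0): no

Answer: no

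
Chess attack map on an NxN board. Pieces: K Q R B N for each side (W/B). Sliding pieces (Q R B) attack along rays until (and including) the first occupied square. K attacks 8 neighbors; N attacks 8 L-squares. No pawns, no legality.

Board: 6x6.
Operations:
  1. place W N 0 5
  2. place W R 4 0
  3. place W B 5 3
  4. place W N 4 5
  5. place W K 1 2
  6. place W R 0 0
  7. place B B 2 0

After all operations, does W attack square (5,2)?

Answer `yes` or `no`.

Op 1: place WN@(0,5)
Op 2: place WR@(4,0)
Op 3: place WB@(5,3)
Op 4: place WN@(4,5)
Op 5: place WK@(1,2)
Op 6: place WR@(0,0)
Op 7: place BB@(2,0)
Per-piece attacks for W:
  WR@(0,0): attacks (0,1) (0,2) (0,3) (0,4) (0,5) (1,0) (2,0) [ray(0,1) blocked at (0,5); ray(1,0) blocked at (2,0)]
  WN@(0,5): attacks (1,3) (2,4)
  WK@(1,2): attacks (1,3) (1,1) (2,2) (0,2) (2,3) (2,1) (0,3) (0,1)
  WR@(4,0): attacks (4,1) (4,2) (4,3) (4,4) (4,5) (5,0) (3,0) (2,0) [ray(0,1) blocked at (4,5); ray(-1,0) blocked at (2,0)]
  WN@(4,5): attacks (5,3) (3,3) (2,4)
  WB@(5,3): attacks (4,4) (3,5) (4,2) (3,1) (2,0) [ray(-1,-1) blocked at (2,0)]
W attacks (5,2): no

Answer: no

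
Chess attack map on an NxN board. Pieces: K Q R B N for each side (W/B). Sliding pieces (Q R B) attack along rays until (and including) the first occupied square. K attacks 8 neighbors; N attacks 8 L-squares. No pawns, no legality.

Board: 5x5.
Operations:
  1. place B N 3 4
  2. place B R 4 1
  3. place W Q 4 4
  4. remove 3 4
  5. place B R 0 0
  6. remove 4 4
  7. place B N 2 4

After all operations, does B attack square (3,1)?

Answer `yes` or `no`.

Answer: yes

Derivation:
Op 1: place BN@(3,4)
Op 2: place BR@(4,1)
Op 3: place WQ@(4,4)
Op 4: remove (3,4)
Op 5: place BR@(0,0)
Op 6: remove (4,4)
Op 7: place BN@(2,4)
Per-piece attacks for B:
  BR@(0,0): attacks (0,1) (0,2) (0,3) (0,4) (1,0) (2,0) (3,0) (4,0)
  BN@(2,4): attacks (3,2) (4,3) (1,2) (0,3)
  BR@(4,1): attacks (4,2) (4,3) (4,4) (4,0) (3,1) (2,1) (1,1) (0,1)
B attacks (3,1): yes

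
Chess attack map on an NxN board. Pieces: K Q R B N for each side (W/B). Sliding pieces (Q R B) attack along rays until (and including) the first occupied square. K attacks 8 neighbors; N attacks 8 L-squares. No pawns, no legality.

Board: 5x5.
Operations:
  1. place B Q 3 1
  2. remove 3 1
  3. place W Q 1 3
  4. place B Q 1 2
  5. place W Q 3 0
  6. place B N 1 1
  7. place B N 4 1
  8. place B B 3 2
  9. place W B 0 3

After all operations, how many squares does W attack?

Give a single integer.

Op 1: place BQ@(3,1)
Op 2: remove (3,1)
Op 3: place WQ@(1,3)
Op 4: place BQ@(1,2)
Op 5: place WQ@(3,0)
Op 6: place BN@(1,1)
Op 7: place BN@(4,1)
Op 8: place BB@(3,2)
Op 9: place WB@(0,3)
Per-piece attacks for W:
  WB@(0,3): attacks (1,4) (1,2) [ray(1,-1) blocked at (1,2)]
  WQ@(1,3): attacks (1,4) (1,2) (2,3) (3,3) (4,3) (0,3) (2,4) (2,2) (3,1) (4,0) (0,4) (0,2) [ray(0,-1) blocked at (1,2); ray(-1,0) blocked at (0,3)]
  WQ@(3,0): attacks (3,1) (3,2) (4,0) (2,0) (1,0) (0,0) (4,1) (2,1) (1,2) [ray(0,1) blocked at (3,2); ray(1,1) blocked at (4,1); ray(-1,1) blocked at (1,2)]
Union (18 distinct): (0,0) (0,2) (0,3) (0,4) (1,0) (1,2) (1,4) (2,0) (2,1) (2,2) (2,3) (2,4) (3,1) (3,2) (3,3) (4,0) (4,1) (4,3)

Answer: 18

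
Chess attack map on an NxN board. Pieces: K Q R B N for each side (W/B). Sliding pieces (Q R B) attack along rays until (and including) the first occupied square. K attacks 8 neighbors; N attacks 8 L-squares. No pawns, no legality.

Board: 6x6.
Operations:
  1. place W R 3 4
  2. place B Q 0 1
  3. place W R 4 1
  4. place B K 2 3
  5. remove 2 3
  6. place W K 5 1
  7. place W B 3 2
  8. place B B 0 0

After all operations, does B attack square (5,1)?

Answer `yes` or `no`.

Answer: no

Derivation:
Op 1: place WR@(3,4)
Op 2: place BQ@(0,1)
Op 3: place WR@(4,1)
Op 4: place BK@(2,3)
Op 5: remove (2,3)
Op 6: place WK@(5,1)
Op 7: place WB@(3,2)
Op 8: place BB@(0,0)
Per-piece attacks for B:
  BB@(0,0): attacks (1,1) (2,2) (3,3) (4,4) (5,5)
  BQ@(0,1): attacks (0,2) (0,3) (0,4) (0,5) (0,0) (1,1) (2,1) (3,1) (4,1) (1,2) (2,3) (3,4) (1,0) [ray(0,-1) blocked at (0,0); ray(1,0) blocked at (4,1); ray(1,1) blocked at (3,4)]
B attacks (5,1): no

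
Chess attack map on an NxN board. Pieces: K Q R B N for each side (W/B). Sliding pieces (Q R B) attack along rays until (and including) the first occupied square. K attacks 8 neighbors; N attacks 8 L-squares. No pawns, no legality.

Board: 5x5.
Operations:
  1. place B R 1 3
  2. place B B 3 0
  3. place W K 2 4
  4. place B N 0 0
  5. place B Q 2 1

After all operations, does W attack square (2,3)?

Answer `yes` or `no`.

Op 1: place BR@(1,3)
Op 2: place BB@(3,0)
Op 3: place WK@(2,4)
Op 4: place BN@(0,0)
Op 5: place BQ@(2,1)
Per-piece attacks for W:
  WK@(2,4): attacks (2,3) (3,4) (1,4) (3,3) (1,3)
W attacks (2,3): yes

Answer: yes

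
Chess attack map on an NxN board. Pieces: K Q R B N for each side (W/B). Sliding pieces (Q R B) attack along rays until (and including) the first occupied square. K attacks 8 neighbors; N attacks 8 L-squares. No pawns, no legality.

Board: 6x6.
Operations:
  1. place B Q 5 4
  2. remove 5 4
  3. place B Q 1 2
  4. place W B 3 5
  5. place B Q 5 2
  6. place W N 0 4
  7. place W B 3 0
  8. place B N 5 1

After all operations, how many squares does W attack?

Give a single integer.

Answer: 11

Derivation:
Op 1: place BQ@(5,4)
Op 2: remove (5,4)
Op 3: place BQ@(1,2)
Op 4: place WB@(3,5)
Op 5: place BQ@(5,2)
Op 6: place WN@(0,4)
Op 7: place WB@(3,0)
Op 8: place BN@(5,1)
Per-piece attacks for W:
  WN@(0,4): attacks (2,5) (1,2) (2,3)
  WB@(3,0): attacks (4,1) (5,2) (2,1) (1,2) [ray(1,1) blocked at (5,2); ray(-1,1) blocked at (1,2)]
  WB@(3,5): attacks (4,4) (5,3) (2,4) (1,3) (0,2)
Union (11 distinct): (0,2) (1,2) (1,3) (2,1) (2,3) (2,4) (2,5) (4,1) (4,4) (5,2) (5,3)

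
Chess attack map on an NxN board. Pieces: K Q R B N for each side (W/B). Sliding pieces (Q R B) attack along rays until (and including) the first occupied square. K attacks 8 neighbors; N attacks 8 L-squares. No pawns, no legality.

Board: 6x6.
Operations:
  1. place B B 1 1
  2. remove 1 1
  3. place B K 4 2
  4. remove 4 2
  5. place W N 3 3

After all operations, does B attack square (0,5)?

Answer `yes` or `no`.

Answer: no

Derivation:
Op 1: place BB@(1,1)
Op 2: remove (1,1)
Op 3: place BK@(4,2)
Op 4: remove (4,2)
Op 5: place WN@(3,3)
Per-piece attacks for B:
B attacks (0,5): no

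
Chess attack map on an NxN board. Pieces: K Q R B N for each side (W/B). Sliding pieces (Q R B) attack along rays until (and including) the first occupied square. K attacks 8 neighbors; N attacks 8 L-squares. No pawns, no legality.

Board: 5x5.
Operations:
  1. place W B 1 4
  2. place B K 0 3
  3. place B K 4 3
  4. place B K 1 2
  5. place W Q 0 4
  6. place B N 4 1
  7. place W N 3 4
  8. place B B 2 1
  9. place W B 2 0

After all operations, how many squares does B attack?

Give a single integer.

Op 1: place WB@(1,4)
Op 2: place BK@(0,3)
Op 3: place BK@(4,3)
Op 4: place BK@(1,2)
Op 5: place WQ@(0,4)
Op 6: place BN@(4,1)
Op 7: place WN@(3,4)
Op 8: place BB@(2,1)
Op 9: place WB@(2,0)
Per-piece attacks for B:
  BK@(0,3): attacks (0,4) (0,2) (1,3) (1,4) (1,2)
  BK@(1,2): attacks (1,3) (1,1) (2,2) (0,2) (2,3) (2,1) (0,3) (0,1)
  BB@(2,1): attacks (3,2) (4,3) (3,0) (1,2) (1,0) [ray(1,1) blocked at (4,3); ray(-1,1) blocked at (1,2)]
  BN@(4,1): attacks (3,3) (2,2) (2,0)
  BK@(4,3): attacks (4,4) (4,2) (3,3) (3,4) (3,2)
Union (20 distinct): (0,1) (0,2) (0,3) (0,4) (1,0) (1,1) (1,2) (1,3) (1,4) (2,0) (2,1) (2,2) (2,3) (3,0) (3,2) (3,3) (3,4) (4,2) (4,3) (4,4)

Answer: 20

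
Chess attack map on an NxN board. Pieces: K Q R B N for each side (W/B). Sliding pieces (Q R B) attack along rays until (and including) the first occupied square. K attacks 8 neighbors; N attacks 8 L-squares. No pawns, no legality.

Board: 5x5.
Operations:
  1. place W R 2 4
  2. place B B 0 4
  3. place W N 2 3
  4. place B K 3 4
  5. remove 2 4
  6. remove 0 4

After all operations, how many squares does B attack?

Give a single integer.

Answer: 5

Derivation:
Op 1: place WR@(2,4)
Op 2: place BB@(0,4)
Op 3: place WN@(2,3)
Op 4: place BK@(3,4)
Op 5: remove (2,4)
Op 6: remove (0,4)
Per-piece attacks for B:
  BK@(3,4): attacks (3,3) (4,4) (2,4) (4,3) (2,3)
Union (5 distinct): (2,3) (2,4) (3,3) (4,3) (4,4)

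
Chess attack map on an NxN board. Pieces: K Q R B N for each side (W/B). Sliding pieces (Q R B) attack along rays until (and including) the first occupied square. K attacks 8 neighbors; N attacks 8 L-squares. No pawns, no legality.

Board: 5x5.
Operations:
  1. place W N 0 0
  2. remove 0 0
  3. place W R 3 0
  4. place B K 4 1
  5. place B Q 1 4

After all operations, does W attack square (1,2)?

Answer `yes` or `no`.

Op 1: place WN@(0,0)
Op 2: remove (0,0)
Op 3: place WR@(3,0)
Op 4: place BK@(4,1)
Op 5: place BQ@(1,4)
Per-piece attacks for W:
  WR@(3,0): attacks (3,1) (3,2) (3,3) (3,4) (4,0) (2,0) (1,0) (0,0)
W attacks (1,2): no

Answer: no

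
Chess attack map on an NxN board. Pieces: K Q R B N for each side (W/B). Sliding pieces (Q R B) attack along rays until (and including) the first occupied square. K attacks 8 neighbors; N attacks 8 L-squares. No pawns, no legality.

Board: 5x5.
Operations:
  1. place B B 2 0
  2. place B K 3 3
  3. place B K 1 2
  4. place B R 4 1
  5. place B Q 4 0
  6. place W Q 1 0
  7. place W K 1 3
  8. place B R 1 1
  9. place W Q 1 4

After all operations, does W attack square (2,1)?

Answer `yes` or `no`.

Answer: yes

Derivation:
Op 1: place BB@(2,0)
Op 2: place BK@(3,3)
Op 3: place BK@(1,2)
Op 4: place BR@(4,1)
Op 5: place BQ@(4,0)
Op 6: place WQ@(1,0)
Op 7: place WK@(1,3)
Op 8: place BR@(1,1)
Op 9: place WQ@(1,4)
Per-piece attacks for W:
  WQ@(1,0): attacks (1,1) (2,0) (0,0) (2,1) (3,2) (4,3) (0,1) [ray(0,1) blocked at (1,1); ray(1,0) blocked at (2,0)]
  WK@(1,3): attacks (1,4) (1,2) (2,3) (0,3) (2,4) (2,2) (0,4) (0,2)
  WQ@(1,4): attacks (1,3) (2,4) (3,4) (4,4) (0,4) (2,3) (3,2) (4,1) (0,3) [ray(0,-1) blocked at (1,3); ray(1,-1) blocked at (4,1)]
W attacks (2,1): yes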